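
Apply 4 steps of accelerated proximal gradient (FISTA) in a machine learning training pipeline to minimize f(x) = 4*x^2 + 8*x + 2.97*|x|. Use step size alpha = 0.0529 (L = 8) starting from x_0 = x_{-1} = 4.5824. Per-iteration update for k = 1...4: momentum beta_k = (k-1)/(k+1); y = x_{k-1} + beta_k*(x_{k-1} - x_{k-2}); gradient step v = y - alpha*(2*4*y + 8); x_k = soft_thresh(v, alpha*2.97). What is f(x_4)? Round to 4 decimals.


FISTA on f(x) = 4*x^2 + 8*x + 2.97*|x|
L = 8, alpha = 0.0529
Iteration 1: beta = 0.0, y = 4.5824 + 0.0*(4.5824 - 4.5824) = 4.5824
  grad(y) = 44.6592, v = y - alpha*grad = 2.2199
  prox(v) = soft_thresh(2.2199, 0.1571) = 2.0628
Iteration 2: beta = 0.3333, y = 2.0628 + 0.3333*(2.0628 - 4.5824) = 1.223
  grad(y) = 17.7836, v = y - alpha*grad = 0.2822
  prox(v) = soft_thresh(0.2822, 0.1571) = 0.1251
Iteration 3: beta = 0.5, y = 0.1251 + 0.5*(0.1251 - 2.0628) = -0.8438
  grad(y) = 1.2498, v = y - alpha*grad = -0.9099
  prox(v) = soft_thresh(-0.9099, 0.1571) = -0.7528
Iteration 4: beta = 0.6, y = -0.7528 + 0.6*(-0.7528 - 0.1251) = -1.2795
  grad(y) = -2.236, v = y - alpha*grad = -1.1612
  prox(v) = soft_thresh(-1.1612, 0.1571) = -1.0041
f(x_4) = 4*(-1.0041)^2 + 8*(-1.0041) + 2.97*|-1.0041| = -1.0178


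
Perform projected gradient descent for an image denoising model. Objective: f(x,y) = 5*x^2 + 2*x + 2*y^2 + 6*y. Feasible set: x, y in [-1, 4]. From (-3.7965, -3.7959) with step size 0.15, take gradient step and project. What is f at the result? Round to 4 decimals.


Step 1: Compute gradient at (-3.7965, -3.7959).
grad_x = 2*5*-3.7965 + 2 = -35.965
grad_y = 2*2*-3.7959 + 6 = -9.1836
Step 2: Gradient step.
x_raw = -3.7965 - 0.15*-35.965 = 1.5983
y_raw = -3.7959 - 0.15*-9.1836 = -2.4184
Step 3: Project onto [-1, 4].
x_proj = clip(1.5983) = 1.5983
y_proj = clip(-2.4184) = -1.0
Step 4: Evaluate f.
f(1.5983, -1.0) = 11.9685


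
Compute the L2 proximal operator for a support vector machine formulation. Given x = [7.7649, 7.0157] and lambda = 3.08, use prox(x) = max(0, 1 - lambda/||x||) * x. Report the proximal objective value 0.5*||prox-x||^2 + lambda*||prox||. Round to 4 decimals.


Step 1: Compute ||x||.
||x|| = 10.4649
Step 2: Compute scaling factor.
scale = max(0, 1 - 3.08/10.4649) = 0.7057
Step 3: prox(x) = [5.4796, 4.9509]
||prox(x)|| = 7.3849
Step 4: Proximal objective.
0.5*||prox-x||^2 = 4.7432
lambda*||prox|| = 22.7455
Total = 27.4886


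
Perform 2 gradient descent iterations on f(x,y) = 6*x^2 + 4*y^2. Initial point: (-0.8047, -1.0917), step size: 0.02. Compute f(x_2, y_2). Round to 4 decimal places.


Gradient descent on f(x,y) = 6*x^2 + 4*y^2.
Starting point: (-0.8047, -1.0917), alpha = 0.02
Step 1: grad_x = 2*6*-0.8047 = -9.6564, grad_y = 2*4*-1.0917 = -8.7336
  x_1 = -0.8047 - 0.02*-9.6564 = -0.6116
  y_1 = -1.0917 - 0.02*-8.7336 = -0.917
Step 2: grad_x = 2*6*-0.6116 = -7.3389, grad_y = 2*4*-0.917 = -7.3362
  x_2 = -0.6116 - 0.02*-7.3389 = -0.4648
  y_2 = -0.917 - 0.02*-7.3362 = -0.7703
f(-0.4648, -0.7703) = 6*(-0.4648)^2 + 4*(-0.7703)^2 = 3.6697


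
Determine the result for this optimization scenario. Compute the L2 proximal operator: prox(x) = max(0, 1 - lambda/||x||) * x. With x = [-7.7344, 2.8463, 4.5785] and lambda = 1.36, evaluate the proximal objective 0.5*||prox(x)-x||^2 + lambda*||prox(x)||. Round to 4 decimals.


Step 1: Compute ||x||.
||x|| = 9.4279
Step 2: Compute scaling factor.
scale = max(0, 1 - 1.36/9.4279) = 0.8557
Step 3: prox(x) = [-6.6187, 2.4357, 3.918]
||prox(x)|| = 8.0679
Step 4: Proximal objective.
0.5*||prox-x||^2 = 0.9248
lambda*||prox|| = 10.9723
Total = 11.8971


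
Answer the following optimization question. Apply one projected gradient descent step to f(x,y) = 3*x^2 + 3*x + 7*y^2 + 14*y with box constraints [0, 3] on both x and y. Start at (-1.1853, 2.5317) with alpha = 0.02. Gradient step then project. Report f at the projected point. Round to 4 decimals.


Step 1: Compute gradient at (-1.1853, 2.5317).
grad_x = 2*3*-1.1853 + 3 = -4.1118
grad_y = 2*7*2.5317 + 14 = 49.4438
Step 2: Gradient step.
x_raw = -1.1853 - 0.02*-4.1118 = -1.1031
y_raw = 2.5317 - 0.02*49.4438 = 1.5428
Step 3: Project onto [0, 3].
x_proj = clip(-1.1031) = 0.0
y_proj = clip(1.5428) = 1.5428
Step 4: Evaluate f.
f(0.0, 1.5428) = 38.2617


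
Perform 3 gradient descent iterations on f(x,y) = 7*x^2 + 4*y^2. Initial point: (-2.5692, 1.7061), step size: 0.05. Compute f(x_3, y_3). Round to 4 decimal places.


Gradient descent on f(x,y) = 7*x^2 + 4*y^2.
Starting point: (-2.5692, 1.7061), alpha = 0.05
Step 1: grad_x = 2*7*-2.5692 = -35.9688, grad_y = 2*4*1.7061 = 13.6488
  x_1 = -2.5692 - 0.05*-35.9688 = -0.7708
  y_1 = 1.7061 - 0.05*13.6488 = 1.0237
Step 2: grad_x = 2*7*-0.7708 = -10.7906, grad_y = 2*4*1.0237 = 8.1893
  x_2 = -0.7708 - 0.05*-10.7906 = -0.2312
  y_2 = 1.0237 - 0.05*8.1893 = 0.6142
Step 3: grad_x = 2*7*-0.2312 = -3.2372, grad_y = 2*4*0.6142 = 4.9136
  x_3 = -0.2312 - 0.05*-3.2372 = -0.0694
  y_3 = 0.6142 - 0.05*4.9136 = 0.3685
f(-0.0694, 0.3685) = 7*(-0.0694)^2 + 4*0.3685^2 = 0.5769


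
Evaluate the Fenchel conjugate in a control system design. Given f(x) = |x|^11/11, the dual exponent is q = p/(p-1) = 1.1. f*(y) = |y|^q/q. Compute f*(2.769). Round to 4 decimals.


The conjugate exponent q satisfies 1/p + 1/q = 1.
p = 11, so q = 11/(11 - 1) = 1.1
|y|^q = 2.769^1.1 = 3.0659
f*(2.769) = 3.0659 / 1.1 = 2.7872


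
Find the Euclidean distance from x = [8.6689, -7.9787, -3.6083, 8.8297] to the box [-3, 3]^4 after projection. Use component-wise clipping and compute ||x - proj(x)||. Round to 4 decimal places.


Project each component onto [-3, 3].
clip(8.6689) = 3.0, clip(-7.9787) = -3.0, clip(-3.6083) = -3.0, clip(8.8297) = 3.0
Projection = [3.0, -3.0, -3.0, 3.0]
Squared diffs: [32.1364, 24.7875, 0.37, 33.9854]
Distance = sqrt(91.2793) = 9.554


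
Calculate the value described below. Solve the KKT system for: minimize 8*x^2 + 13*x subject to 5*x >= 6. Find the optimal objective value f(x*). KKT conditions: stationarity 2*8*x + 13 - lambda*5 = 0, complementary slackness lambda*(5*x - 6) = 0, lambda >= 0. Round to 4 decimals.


Step 1: Try lambda = 0 (constraint inactive).
x_unc = -13/(2*8) = -0.8125
Check: 5*-0.8125 = -4.0625 < 6 -- violated!
Step 2: Constraint must be active: 5*x = 6
x* = 6/5 = 1.2
lambda = (2*8*1.2 + 13)/5 = 6.44
Step 3: Compute optimal value.
f(x*) = 8*1.2^2 + 13*1.2 = 27.12


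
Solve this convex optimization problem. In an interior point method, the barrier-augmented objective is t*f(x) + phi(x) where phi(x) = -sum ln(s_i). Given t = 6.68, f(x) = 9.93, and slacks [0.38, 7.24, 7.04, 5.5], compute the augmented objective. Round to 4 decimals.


Step 1: Compute log-barrier.
ln values: [-0.9676, 1.9796, 1.9516, 1.7047]
phi = -(-0.9676 + 1.9796 + 1.9516 + 1.7047) = -4.6684
Step 2: Compute augmented objective.
t*f(x) = 6.68*9.93 = 66.3324
Total = 66.3324 - 4.6684 = 61.664


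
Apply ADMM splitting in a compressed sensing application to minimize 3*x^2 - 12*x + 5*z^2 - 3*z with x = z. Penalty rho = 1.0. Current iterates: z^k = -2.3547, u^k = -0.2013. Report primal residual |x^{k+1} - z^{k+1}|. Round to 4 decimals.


ADMM iteration with rho = 1.0, z^k = -2.3547, u^k = -0.2013
Step 1: x-update.
Minimize 3*x^2 - 12*x + (1.0/2)*(x + 2.3547 - 0.2013)^2
FOC: (2*3 + 1.0)*x = 12 + 1.0*(-2.3547 + 0.2013)
x^{k+1} = 1.4067
Step 2: z-update.
Minimize 5*z^2 - 3*z + (1.0/2)*(1.4067 - z - 0.2013)^2
FOC: (2*5 + 1.0)*z = 3 + 1.0*(1.4067 - 0.2013)
z^{k+1} = 0.3823
Step 3: u-update.
u^{k+1} = -0.2013 + 1.4067 - 0.3823 = 0.8231
Step 4: Primal residual = |1.4067 - 0.3823| = 1.0244


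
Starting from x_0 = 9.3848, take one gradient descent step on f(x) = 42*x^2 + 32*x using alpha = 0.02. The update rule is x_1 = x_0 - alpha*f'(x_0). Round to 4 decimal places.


We compute the gradient at x_0 and apply the update.
f'(x) = 84*x + 32
f'(9.3848) = 84*9.3848 + 32 = 820.3232
x_1 = 9.3848 - 0.02*820.3232 = -7.0217


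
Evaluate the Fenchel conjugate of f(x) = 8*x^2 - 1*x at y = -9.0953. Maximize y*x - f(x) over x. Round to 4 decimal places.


f*(y) = sup_x {y*x - a*x^2 - b*x} = sup_x {(y-b)*x - a*x^2}
FOC: (y - b) - 2a*x = 0 => x* = (y - b)/(2a)
x* = (-9.0953 + 1)/(2*8) = -0.506
f*(-9.0953) = (y-b)^2/(4a) = (-9.0953 + 1)^2/(4*8)
= 65.5339/32 = 2.0479


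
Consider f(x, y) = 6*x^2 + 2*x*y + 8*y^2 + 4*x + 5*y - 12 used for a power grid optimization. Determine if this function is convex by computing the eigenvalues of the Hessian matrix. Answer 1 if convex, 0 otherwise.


The Hessian of f(x,y) = 6*x^2 + 2*x*y + 8*y^2 + 4*x + 5*y - 12 is:
H = [[12, 2], [2, 16]]
Trace = 12 + 16 = 28
Determinant = 12*16 - (2)^2 = 188
Discriminant = (28)^2 - 4*188 = 32.0
Eigenvalues: lambda_1 = 11.1716, lambda_2 = 16.8284
The function is convex.

1


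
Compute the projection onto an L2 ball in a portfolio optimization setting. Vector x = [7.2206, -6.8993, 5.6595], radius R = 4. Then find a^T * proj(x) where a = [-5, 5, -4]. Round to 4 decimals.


Step 1: Compute ||x|| (intermediates to 6 decimals).
||x|| = sqrt(7.2206^2 + (-6.8993)^2 + 5.6595^2) = 11.478996
Step 2: Project.
Since ||x|| > R, scale = R/||x|| = 4/11.478996 = 0.348463, proj(x) = scale * x
proj(x) = [2.516112, -2.404151, 1.972126]
Step 3: Dot product.
a^T * proj(x) = -5*2.516112 + 5*(-2.404151) - 4*1.972126 = -32.4898


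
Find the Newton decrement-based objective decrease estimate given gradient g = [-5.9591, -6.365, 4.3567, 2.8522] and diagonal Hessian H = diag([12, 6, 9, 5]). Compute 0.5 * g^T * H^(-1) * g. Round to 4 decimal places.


Step 1: H is diagonal, so H^(-1) * g = [-0.4966, -1.0608, 0.4841, 0.5704].
Step 2: g^T H^(-1) g = sum_i g_i^2 / H_ii
  = (-5.9591)^2/12 + (-6.365)^2/6 + (4.3567)^2/9 + (2.8522)^2/5
  = 2.9592 + 6.7522 + 2.109 + 1.627 = 13.4474
Step 3: Objective decrease = 0.5 * g^T H^(-1) g = 6.7237


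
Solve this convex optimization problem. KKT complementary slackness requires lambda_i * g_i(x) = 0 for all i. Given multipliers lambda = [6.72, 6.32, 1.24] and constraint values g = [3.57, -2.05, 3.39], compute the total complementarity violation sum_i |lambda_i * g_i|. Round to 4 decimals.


KKT complementary slackness check:
lambda_1 * g_1 = 6.72 * 3.57 = 23.9904
lambda_2 * g_2 = 6.32 * -2.05 = -12.956
lambda_3 * g_3 = 1.24 * 3.39 = 4.2036
Total violation = 23.9904 + 12.956 + 4.2036 = 41.15


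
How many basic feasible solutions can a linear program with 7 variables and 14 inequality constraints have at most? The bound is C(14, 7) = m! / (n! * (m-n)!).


Each vertex corresponds to some choice of n active constraints out of m, so the number of vertices is at most C(m, n) = m! / (n!(m-n)!).
m = 14, n = 7
Numerator: 14 * 13 * 12 * 11 * 10 * 9 * 8
Denominator: 7! = 5040
C(14, 7) = 3432


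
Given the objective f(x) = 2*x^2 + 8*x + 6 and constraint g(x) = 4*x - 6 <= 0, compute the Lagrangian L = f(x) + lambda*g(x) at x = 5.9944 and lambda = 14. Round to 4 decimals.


Step 1: Evaluate f(x).
f(5.9944) = 2*5.9944^2 + 8*5.9944 + 6 = 125.8209
Step 2: Evaluate g(x).
g(5.9944) = 4*5.9944 - 6 = 17.9776
Step 3: Compute Lagrangian.
L = 125.8209 + 14*17.9776 = 377.5073


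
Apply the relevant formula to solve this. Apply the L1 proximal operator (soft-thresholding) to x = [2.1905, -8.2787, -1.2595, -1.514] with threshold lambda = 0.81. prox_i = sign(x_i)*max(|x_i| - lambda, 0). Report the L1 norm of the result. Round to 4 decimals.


Soft-thresholding with lambda = 0.81:
prox(2.1905) = sign(2.1905)*max(|2.1905| - 0.81, 0) = 1.3805
prox(-8.2787) = sign(-8.2787)*max(|-8.2787| - 0.81, 0) = -7.4687
prox(-1.2595) = sign(-1.2595)*max(|-1.2595| - 0.81, 0) = -0.4495
prox(-1.514) = sign(-1.514)*max(|-1.514| - 0.81, 0) = -0.704
prox(x) = [1.3805, -7.4687, -0.4495, -0.704]
||prox(x)||_1 = 1.3805 + 7.4687 + 0.4495 + 0.704 = 10.0027


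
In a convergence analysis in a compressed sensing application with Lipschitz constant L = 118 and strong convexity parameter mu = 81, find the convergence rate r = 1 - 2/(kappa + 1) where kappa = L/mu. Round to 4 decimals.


Step 1: Compute the condition number.
kappa = L/mu = 118/81 = 1.4568
Step 2: Compute the convergence rate.
r = 1 - 2/(kappa + 1) = 1 - 2*mu/(L + mu) = (L - mu)/(L + mu) = 37/199 = 0.1859


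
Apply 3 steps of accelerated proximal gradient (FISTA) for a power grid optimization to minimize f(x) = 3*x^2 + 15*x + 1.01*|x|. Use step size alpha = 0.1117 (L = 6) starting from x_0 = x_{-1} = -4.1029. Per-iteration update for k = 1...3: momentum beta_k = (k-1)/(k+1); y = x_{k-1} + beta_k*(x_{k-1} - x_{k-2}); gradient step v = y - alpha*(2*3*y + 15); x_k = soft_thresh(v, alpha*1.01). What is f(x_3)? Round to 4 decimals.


FISTA on f(x) = 3*x^2 + 15*x + 1.01*|x|
L = 6, alpha = 0.1117
Iteration 1: beta = 0.0, y = -4.1029 + 0.0*(-4.1029 + 4.1029) = -4.1029
  grad(y) = -9.6174, v = y - alpha*grad = -3.0286
  prox(v) = soft_thresh(-3.0286, 0.1128) = -2.9158
Iteration 2: beta = 0.3333, y = -2.9158 + 0.3333*(-2.9158 + 4.1029) = -2.5201
  grad(y) = -0.1208, v = y - alpha*grad = -2.5066
  prox(v) = soft_thresh(-2.5066, 0.1128) = -2.3938
Iteration 3: beta = 0.5, y = -2.3938 + 0.5*(-2.3938 + 2.9158) = -2.1328
  grad(y) = 2.2031, v = y - alpha*grad = -2.3789
  prox(v) = soft_thresh(-2.3789, 0.1128) = -2.2661
f(x_3) = 3*(-2.2661)^2 + 15*(-2.2661) + 1.01*|-2.2661| = -16.2971


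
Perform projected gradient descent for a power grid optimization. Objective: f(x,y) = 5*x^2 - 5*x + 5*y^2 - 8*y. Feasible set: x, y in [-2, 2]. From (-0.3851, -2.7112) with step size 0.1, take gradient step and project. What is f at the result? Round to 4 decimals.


Step 1: Compute gradient at (-0.3851, -2.7112).
grad_x = 2*5*-0.3851 - 5 = -8.851
grad_y = 2*5*-2.7112 - 8 = -35.112
Step 2: Gradient step.
x_raw = -0.3851 - 0.1*-8.851 = 0.5
y_raw = -2.7112 - 0.1*-35.112 = 0.8
Step 3: Project onto [-2, 2].
x_proj = clip(0.5) = 0.5
y_proj = clip(0.8) = 0.8
Step 4: Evaluate f.
f(0.5, 0.8) = -4.45


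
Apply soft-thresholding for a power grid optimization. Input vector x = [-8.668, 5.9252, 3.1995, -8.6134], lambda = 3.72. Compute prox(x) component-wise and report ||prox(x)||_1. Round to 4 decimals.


Soft-thresholding with lambda = 3.72:
prox(-8.668) = sign(-8.668)*max(|-8.668| - 3.72, 0) = -4.948
prox(5.9252) = sign(5.9252)*max(|5.9252| - 3.72, 0) = 2.2052
prox(3.1995) = sign(3.1995)*max(|3.1995| - 3.72, 0) = 0.0
prox(-8.6134) = sign(-8.6134)*max(|-8.6134| - 3.72, 0) = -4.8934
prox(x) = [-4.948, 2.2052, 0.0, -4.8934]
||prox(x)||_1 = 4.948 + 2.2052 + 0.0 + 4.8934 = 12.0466


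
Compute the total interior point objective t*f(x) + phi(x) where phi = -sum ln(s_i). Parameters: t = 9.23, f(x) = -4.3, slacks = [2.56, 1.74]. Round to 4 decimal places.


Step 1: Compute log-barrier.
ln values: [0.94, 0.5539]
phi = -(0.94 + 0.5539) = -1.4939
Step 2: Compute augmented objective.
t*f(x) = 9.23*-4.3 = -39.689
Total = -39.689 - 1.4939 = -41.1829


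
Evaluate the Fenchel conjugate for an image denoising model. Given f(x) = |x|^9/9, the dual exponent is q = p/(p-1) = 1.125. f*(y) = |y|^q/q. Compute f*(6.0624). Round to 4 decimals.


The conjugate exponent q satisfies 1/p + 1/q = 1.
p = 9, so q = 9/(9 - 1) = 1.125
|y|^q = 6.0624^1.125 = 7.5941
f*(6.0624) = 7.5941 / 1.125 = 6.7503


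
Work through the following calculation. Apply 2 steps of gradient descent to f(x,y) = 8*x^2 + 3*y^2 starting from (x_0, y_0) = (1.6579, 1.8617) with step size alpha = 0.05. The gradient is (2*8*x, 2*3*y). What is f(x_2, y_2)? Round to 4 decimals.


Gradient descent on f(x,y) = 8*x^2 + 3*y^2.
Starting point: (1.6579, 1.8617), alpha = 0.05
Step 1: grad_x = 2*8*1.6579 = 26.5264, grad_y = 2*3*1.8617 = 11.1702
  x_1 = 1.6579 - 0.05*26.5264 = 0.3316
  y_1 = 1.8617 - 0.05*11.1702 = 1.3032
Step 2: grad_x = 2*8*0.3316 = 5.3053, grad_y = 2*3*1.3032 = 7.8191
  x_2 = 0.3316 - 0.05*5.3053 = 0.0663
  y_2 = 1.3032 - 0.05*7.8191 = 0.9122
f(0.0663, 0.9122) = 8*0.0663^2 + 3*0.9122^2 = 2.5317


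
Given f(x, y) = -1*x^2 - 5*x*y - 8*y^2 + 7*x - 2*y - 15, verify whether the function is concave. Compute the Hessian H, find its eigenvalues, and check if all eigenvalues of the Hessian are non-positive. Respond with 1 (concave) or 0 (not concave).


The Hessian of f(x,y) = -1*x^2 - 5*x*y - 8*y^2 + 7*x - 2*y - 15 is:
H = [[-2, -5], [-5, -16]]
Trace = -2 - 16 = -18
Determinant = -2*-16 - (-5)^2 = 7
Discriminant = (-18)^2 - 4*7 = 296.0
Eigenvalues: lambda_1 = -17.6023, lambda_2 = -0.3977
The function is concave.

1


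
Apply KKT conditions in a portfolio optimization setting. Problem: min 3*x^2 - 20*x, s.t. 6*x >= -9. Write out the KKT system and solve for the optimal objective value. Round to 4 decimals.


Step 1: Try lambda = 0 (constraint inactive).
Stationarity: 2*3*x - 20 = 0
x* = 20/(2*3) = 10/3 = 3.3333 (rounded; the exact value 10/3 is used below)
Check constraint: 6*3.3333 = 19.9998 >= -9 -- satisfied.
Step 2: Compute optimal value.
f(x*) = 3*(10/3)^2 - 20*(10/3) = -33.3333


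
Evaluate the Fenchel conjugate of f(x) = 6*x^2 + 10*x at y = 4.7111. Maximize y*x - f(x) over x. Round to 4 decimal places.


f*(y) = sup_x {y*x - a*x^2 - b*x} = sup_x {(y-b)*x - a*x^2}
FOC: (y - b) - 2a*x = 0 => x* = (y - b)/(2a)
x* = (4.7111 - 10)/(2*6) = -0.4407
f*(4.7111) = (y-b)^2/(4a) = (4.7111 - 10)^2/(4*6)
= 27.9725/24 = 1.1655


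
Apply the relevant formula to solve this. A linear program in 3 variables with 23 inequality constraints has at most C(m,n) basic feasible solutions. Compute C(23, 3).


Each vertex corresponds to some choice of n active constraints out of m, so the number of vertices is at most C(m, n) = m! / (n!(m-n)!).
m = 23, n = 3
Numerator: 23 * 22 * 21
Denominator: 3! = 6
C(23, 3) = 1771


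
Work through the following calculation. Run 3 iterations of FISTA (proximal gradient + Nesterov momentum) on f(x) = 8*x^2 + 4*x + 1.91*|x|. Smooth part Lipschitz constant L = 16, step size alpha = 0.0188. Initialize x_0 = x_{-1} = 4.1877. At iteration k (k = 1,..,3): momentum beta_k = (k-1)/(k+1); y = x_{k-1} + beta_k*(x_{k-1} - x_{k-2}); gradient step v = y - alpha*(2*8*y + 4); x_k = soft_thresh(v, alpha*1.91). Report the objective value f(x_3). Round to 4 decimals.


FISTA on f(x) = 8*x^2 + 4*x + 1.91*|x|
L = 16, alpha = 0.0188
Iteration 1: beta = 0.0, y = 4.1877 + 0.0*(4.1877 - 4.1877) = 4.1877
  grad(y) = 71.0032, v = y - alpha*grad = 2.8528
  prox(v) = soft_thresh(2.8528, 0.0359) = 2.8169
Iteration 2: beta = 0.3333, y = 2.8169 + 0.3333*(2.8169 - 4.1877) = 2.36
  grad(y) = 41.7601, v = y - alpha*grad = 1.5749
  prox(v) = soft_thresh(1.5749, 0.0359) = 1.539
Iteration 3: beta = 0.5, y = 1.539 + 0.5*(1.539 - 2.8169) = 0.9
  grad(y) = 18.4008, v = y - alpha*grad = 0.5541
  prox(v) = soft_thresh(0.5541, 0.0359) = 0.5182
f(x_3) = 8*0.5182^2 + 4*0.5182 + 1.91*|0.5182| = 5.2109


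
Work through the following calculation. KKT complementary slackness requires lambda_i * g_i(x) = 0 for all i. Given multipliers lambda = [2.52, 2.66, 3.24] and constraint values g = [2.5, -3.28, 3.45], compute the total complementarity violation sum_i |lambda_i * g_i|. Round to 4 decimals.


KKT complementary slackness check:
lambda_1 * g_1 = 2.52 * 2.5 = 6.3
lambda_2 * g_2 = 2.66 * -3.28 = -8.7248
lambda_3 * g_3 = 3.24 * 3.45 = 11.178
Total violation = 6.3 + 8.7248 + 11.178 = 26.2028


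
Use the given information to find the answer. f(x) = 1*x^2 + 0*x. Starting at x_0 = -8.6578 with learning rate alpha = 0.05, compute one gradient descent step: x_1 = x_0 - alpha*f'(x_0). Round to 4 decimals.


We compute the gradient at x_0 and apply the update.
f'(x) = 2*x + 0
f'(-8.6578) = 2*-8.6578 + 0 = -17.3156
x_1 = -8.6578 - 0.05*-17.3156 = -7.792


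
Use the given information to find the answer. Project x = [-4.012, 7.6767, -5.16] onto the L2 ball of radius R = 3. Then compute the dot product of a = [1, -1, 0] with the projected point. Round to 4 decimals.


Step 1: Compute ||x|| (intermediates to 6 decimals).
||x|| = sqrt((-4.012)^2 + 7.6767^2 + (-5.16)^2) = 10.082334
Step 2: Project.
Since ||x|| > R, scale = R/||x|| = 3/10.082334 = 0.29755, proj(x) = scale * x
proj(x) = [-1.193771, 2.284202, -1.535358]
Step 3: Dot product.
a^T * proj(x) = 1*(-1.193771) - 1*2.284202 + 0*(-1.535358) = -3.478


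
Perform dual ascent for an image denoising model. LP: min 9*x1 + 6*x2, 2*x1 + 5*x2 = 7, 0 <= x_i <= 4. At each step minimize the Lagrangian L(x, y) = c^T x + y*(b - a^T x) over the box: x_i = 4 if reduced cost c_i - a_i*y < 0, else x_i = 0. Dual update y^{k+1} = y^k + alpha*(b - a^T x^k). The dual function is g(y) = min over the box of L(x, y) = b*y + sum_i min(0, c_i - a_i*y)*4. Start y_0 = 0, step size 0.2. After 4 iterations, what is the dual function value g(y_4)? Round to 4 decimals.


Dual ascent for LP: min 9*x1 + 6*x2, 2*x1 + 5*x2 = 7, 0 <= x_i <= 4
Step 1: y^k = 0.0, reduced costs: (9.0, 6.0)
  x^k = (0.0, 0.0), subgradient = b - a^T x = 7.0
  y^{k+1} = 0.0 + 0.2*7.0 = 1.4
Step 2: y^k = 1.4, reduced costs: (6.2, -1.0)
  x^k = (0.0, 4.0), subgradient = b - a^T x = -13.0
  y^{k+1} = 1.4 + 0.2*-13.0 = -1.2
Step 3: y^k = -1.2, reduced costs: (11.4, 12.0)
  x^k = (0.0, 0.0), subgradient = b - a^T x = 7.0
  y^{k+1} = -1.2 + 0.2*7.0 = 0.2
Step 4: y^k = 0.2, reduced costs: (8.6, 5.0)
  x^k = (0.0, 0.0), subgradient = b - a^T x = 7.0
  y^{k+1} = 0.2 + 0.2*7.0 = 1.6
Dual objective at y_4 = 1.6: reduced costs (5.8, -2.0), box minimizer x = (0.0, 4.0)
g(y_4) = b*y + (c1 - a1*y)*x1 + (c2 - a2*y)*x2 = 7*1.6 + 5.8*0.0 + (-2.0)*4.0 = 11.2 + 0.0 - 8.0 = 3.2


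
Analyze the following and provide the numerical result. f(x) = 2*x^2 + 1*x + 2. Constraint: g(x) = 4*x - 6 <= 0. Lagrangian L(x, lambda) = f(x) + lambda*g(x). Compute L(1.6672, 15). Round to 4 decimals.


Step 1: Evaluate f(x).
f(1.6672) = 2*1.6672^2 + 1*1.6672 + 2 = 9.2263
Step 2: Evaluate g(x).
g(1.6672) = 4*1.6672 - 6 = 0.6688
Step 3: Compute Lagrangian.
L = 9.2263 + 15*0.6688 = 19.2583


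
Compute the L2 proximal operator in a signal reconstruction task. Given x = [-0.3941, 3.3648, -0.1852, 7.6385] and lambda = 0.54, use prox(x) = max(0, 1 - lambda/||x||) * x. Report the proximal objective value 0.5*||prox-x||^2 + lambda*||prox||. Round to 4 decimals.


Step 1: Compute ||x||.
||x|| = 8.3581
Step 2: Compute scaling factor.
scale = max(0, 1 - 0.54/8.3581) = 0.9354
Step 3: prox(x) = [-0.3686, 3.1474, -0.1732, 7.145]
||prox(x)|| = 7.8181
Step 4: Proximal objective.
0.5*||prox-x||^2 = 0.1458
lambda*||prox|| = 4.2218
Total = 4.3676


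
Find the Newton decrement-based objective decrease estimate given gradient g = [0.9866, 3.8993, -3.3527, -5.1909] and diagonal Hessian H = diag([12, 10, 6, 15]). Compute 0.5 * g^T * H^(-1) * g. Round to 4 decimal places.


Step 1: H is diagonal, so H^(-1) * g = [0.0822, 0.3899, -0.5588, -0.3461].
Step 2: g^T H^(-1) g = sum_i g_i^2 / H_ii
  = (0.9866)^2/12 + (3.8993)^2/10 + (-3.3527)^2/6 + (-5.1909)^2/15
  = 0.0811 + 1.5205 + 1.8734 + 1.7964 = 5.2714
Step 3: Objective decrease = 0.5 * g^T H^(-1) g = 2.6357


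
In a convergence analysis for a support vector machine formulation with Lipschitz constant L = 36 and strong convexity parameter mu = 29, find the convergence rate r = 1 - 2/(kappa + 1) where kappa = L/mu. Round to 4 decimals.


Step 1: Compute the condition number.
kappa = L/mu = 36/29 = 1.2414
Step 2: Compute the convergence rate.
r = 1 - 2/(kappa + 1) = 1 - 2*mu/(L + mu) = (L - mu)/(L + mu) = 7/65 = 0.1077


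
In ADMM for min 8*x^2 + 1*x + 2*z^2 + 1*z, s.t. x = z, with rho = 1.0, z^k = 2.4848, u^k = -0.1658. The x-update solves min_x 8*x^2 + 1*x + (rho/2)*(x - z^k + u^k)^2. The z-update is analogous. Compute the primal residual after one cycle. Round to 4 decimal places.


ADMM iteration with rho = 1.0, z^k = 2.4848, u^k = -0.1658
Step 1: x-update.
Minimize 8*x^2 + 1*x + (1.0/2)*(x - 2.4848 - 0.1658)^2
FOC: (2*8 + 1.0)*x = -1 + 1.0*(2.4848 + 0.1658)
x^{k+1} = 0.0971
Step 2: z-update.
Minimize 2*z^2 + 1*z + (1.0/2)*(0.0971 - z - 0.1658)^2
FOC: (2*2 + 1.0)*z = -1 + 1.0*(0.0971 - 0.1658)
z^{k+1} = -0.2137
Step 3: u-update.
u^{k+1} = -0.1658 + 0.0971 + 0.2137 = 0.145
Step 4: Primal residual = |0.0971 + 0.2137| = 0.3108


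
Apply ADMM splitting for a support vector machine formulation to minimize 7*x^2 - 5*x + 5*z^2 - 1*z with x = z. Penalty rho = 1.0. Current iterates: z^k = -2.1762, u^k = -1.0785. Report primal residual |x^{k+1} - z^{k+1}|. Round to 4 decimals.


ADMM iteration with rho = 1.0, z^k = -2.1762, u^k = -1.0785
Step 1: x-update.
Minimize 7*x^2 - 5*x + (1.0/2)*(x + 2.1762 - 1.0785)^2
FOC: (2*7 + 1.0)*x = 5 + 1.0*(-2.1762 + 1.0785)
x^{k+1} = 0.2602
Step 2: z-update.
Minimize 5*z^2 - 1*z + (1.0/2)*(0.2602 - z - 1.0785)^2
FOC: (2*5 + 1.0)*z = 1 + 1.0*(0.2602 - 1.0785)
z^{k+1} = 0.0165
Step 3: u-update.
u^{k+1} = -1.0785 + 0.2602 - 0.0165 = -0.8349
Step 4: Primal residual = |0.2602 - 0.0165| = 0.2436


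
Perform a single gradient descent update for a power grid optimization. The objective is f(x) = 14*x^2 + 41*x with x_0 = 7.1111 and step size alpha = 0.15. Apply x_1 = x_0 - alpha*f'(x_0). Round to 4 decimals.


We compute the gradient at x_0 and apply the update.
f'(x) = 28*x + 41
f'(7.1111) = 28*7.1111 + 41 = 240.1108
x_1 = 7.1111 - 0.15*240.1108 = -28.9055


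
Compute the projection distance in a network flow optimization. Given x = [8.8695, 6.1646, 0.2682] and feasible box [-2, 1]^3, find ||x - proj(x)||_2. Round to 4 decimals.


Project each component onto [-2, 1].
clip(8.8695) = 1.0, clip(6.1646) = 1.0, clip(0.2682) = 0.2682
Projection = [1.0, 1.0, 0.2682]
Squared diffs: [61.929, 26.6731, 0.0]
Distance = sqrt(88.6021) = 9.4129


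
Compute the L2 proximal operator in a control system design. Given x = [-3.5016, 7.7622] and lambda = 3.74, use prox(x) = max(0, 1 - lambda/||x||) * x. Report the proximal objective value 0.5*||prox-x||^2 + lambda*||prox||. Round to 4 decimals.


Step 1: Compute ||x||.
||x|| = 8.5155
Step 2: Compute scaling factor.
scale = max(0, 1 - 3.74/8.5155) = 0.5608
Step 3: prox(x) = [-1.9637, 4.353]
||prox(x)|| = 4.7755
Step 4: Proximal objective.
0.5*||prox-x||^2 = 6.9938
lambda*||prox|| = 17.8604
Total = 24.854


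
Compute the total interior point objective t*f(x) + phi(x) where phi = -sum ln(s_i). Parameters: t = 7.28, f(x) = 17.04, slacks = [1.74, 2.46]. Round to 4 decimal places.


Step 1: Compute log-barrier.
ln values: [0.5539, 0.9002]
phi = -(0.5539 + 0.9002) = -1.454
Step 2: Compute augmented objective.
t*f(x) = 7.28*17.04 = 124.0512
Total = 124.0512 - 1.454 = 122.5972


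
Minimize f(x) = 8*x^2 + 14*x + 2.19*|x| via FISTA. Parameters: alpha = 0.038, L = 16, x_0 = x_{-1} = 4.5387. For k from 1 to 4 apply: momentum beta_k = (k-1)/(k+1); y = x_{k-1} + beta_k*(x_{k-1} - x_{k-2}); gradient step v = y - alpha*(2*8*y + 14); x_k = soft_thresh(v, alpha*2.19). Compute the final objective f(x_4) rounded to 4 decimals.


FISTA on f(x) = 8*x^2 + 14*x + 2.19*|x|
L = 16, alpha = 0.038
Iteration 1: beta = 0.0, y = 4.5387 + 0.0*(4.5387 - 4.5387) = 4.5387
  grad(y) = 86.6192, v = y - alpha*grad = 1.2472
  prox(v) = soft_thresh(1.2472, 0.0832) = 1.164
Iteration 2: beta = 0.3333, y = 1.164 + 0.3333*(1.164 - 4.5387) = 0.039
  grad(y) = 14.6245, v = y - alpha*grad = -0.5167
  prox(v) = soft_thresh(-0.5167, 0.0832) = -0.4335
Iteration 3: beta = 0.5, y = -0.4335 + 0.5*(-0.4335 - 1.164) = -1.2322
  grad(y) = -5.7151, v = y - alpha*grad = -1.015
  prox(v) = soft_thresh(-1.015, 0.0832) = -0.9318
Iteration 4: beta = 0.6, y = -0.9318 + 0.6*(-0.9318 + 0.4335) = -1.2308
  grad(y) = -5.6927, v = y - alpha*grad = -1.0145
  prox(v) = soft_thresh(-1.0145, 0.0832) = -0.9313
f(x_4) = 8*(-0.9313)^2 + 14*(-0.9313) + 2.19*|-0.9313| = -4.0602


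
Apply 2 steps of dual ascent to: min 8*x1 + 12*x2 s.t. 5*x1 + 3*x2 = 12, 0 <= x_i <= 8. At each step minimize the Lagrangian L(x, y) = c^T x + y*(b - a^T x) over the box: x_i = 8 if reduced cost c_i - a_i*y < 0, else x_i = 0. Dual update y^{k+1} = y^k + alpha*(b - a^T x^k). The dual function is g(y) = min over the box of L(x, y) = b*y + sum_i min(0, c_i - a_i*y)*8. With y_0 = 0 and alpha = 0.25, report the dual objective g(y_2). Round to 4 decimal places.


Dual ascent for LP: min 8*x1 + 12*x2, 5*x1 + 3*x2 = 12, 0 <= x_i <= 8
Step 1: y^k = 0.0, reduced costs: (8.0, 12.0)
  x^k = (0.0, 0.0), subgradient = b - a^T x = 12.0
  y^{k+1} = 0.0 + 0.25*12.0 = 3.0
Step 2: y^k = 3.0, reduced costs: (-7.0, 3.0)
  x^k = (8.0, 0.0), subgradient = b - a^T x = -28.0
  y^{k+1} = 3.0 + 0.25*-28.0 = -4.0
Dual objective at y_2 = -4.0: reduced costs (28.0, 24.0), box minimizer x = (0.0, 0.0)
g(y_2) = b*y + (c1 - a1*y)*x1 + (c2 - a2*y)*x2 = 12*(-4.0) + 28.0*0.0 + 24.0*0.0 = -48.0 + 0.0 + 0.0 = -48.0


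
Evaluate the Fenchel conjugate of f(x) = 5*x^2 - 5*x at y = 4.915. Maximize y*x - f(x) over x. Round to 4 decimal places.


f*(y) = sup_x {y*x - a*x^2 - b*x} = sup_x {(y-b)*x - a*x^2}
FOC: (y - b) - 2a*x = 0 => x* = (y - b)/(2a)
x* = (4.915 + 5)/(2*5) = 0.9915
f*(4.915) = (y-b)^2/(4a) = (4.915 + 5)^2/(4*5)
= 98.3072/20 = 4.9154


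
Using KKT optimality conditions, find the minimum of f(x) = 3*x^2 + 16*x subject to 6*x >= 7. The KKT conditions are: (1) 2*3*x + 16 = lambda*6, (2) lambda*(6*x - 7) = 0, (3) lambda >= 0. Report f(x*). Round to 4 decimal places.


Step 1: Try lambda = 0 (constraint inactive).
x_unc = -16/(2*3) = -2.6667
Check: 6*-2.6667 = -16.0002 < 7 -- violated!
Step 2: Constraint must be active: 6*x = 7
x* = 7/6 = 1.1667 (rounded; the exact value 7/6 is used below)
lambda = (2*3*(7/6) + 16)/6 = 3.8333
Step 3: Compute optimal value.
f(x*) = 3*(7/6)^2 + 16*(7/6) = 22.75


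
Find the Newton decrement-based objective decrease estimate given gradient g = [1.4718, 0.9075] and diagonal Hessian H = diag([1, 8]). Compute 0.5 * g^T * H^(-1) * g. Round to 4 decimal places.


Step 1: H is diagonal, so H^(-1) * g = [1.4718, 0.1134].
Step 2: g^T H^(-1) g = sum_i g_i^2 / H_ii
  = (1.4718)^2/1 + (0.9075)^2/8
  = 2.1662 + 0.1029 = 2.2691
Step 3: Objective decrease = 0.5 * g^T H^(-1) g = 1.1346


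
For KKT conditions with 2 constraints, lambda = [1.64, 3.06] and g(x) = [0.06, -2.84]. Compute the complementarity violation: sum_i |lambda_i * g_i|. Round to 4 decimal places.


KKT complementary slackness check:
lambda_1 * g_1 = 1.64 * 0.06 = 0.0984
lambda_2 * g_2 = 3.06 * -2.84 = -8.6904
Total violation = 0.0984 + 8.6904 = 8.7888


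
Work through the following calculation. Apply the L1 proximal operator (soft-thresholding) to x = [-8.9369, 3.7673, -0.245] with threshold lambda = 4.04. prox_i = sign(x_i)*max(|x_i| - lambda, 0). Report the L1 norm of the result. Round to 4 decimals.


Soft-thresholding with lambda = 4.04:
prox(-8.9369) = sign(-8.9369)*max(|-8.9369| - 4.04, 0) = -4.8969
prox(3.7673) = sign(3.7673)*max(|3.7673| - 4.04, 0) = 0.0
prox(-0.245) = sign(-0.245)*max(|-0.245| - 4.04, 0) = 0.0
prox(x) = [-4.8969, 0.0, 0.0]
||prox(x)||_1 = 4.8969 + 0.0 + 0.0 = 4.8969


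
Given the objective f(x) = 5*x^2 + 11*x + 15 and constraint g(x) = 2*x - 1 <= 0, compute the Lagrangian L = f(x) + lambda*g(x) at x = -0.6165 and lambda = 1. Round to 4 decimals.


Step 1: Evaluate f(x).
f(-0.6165) = 5*(-0.6165)^2 + 11*(-0.6165) + 15 = 10.1189
Step 2: Evaluate g(x).
g(-0.6165) = 2*-0.6165 - 1 = -2.233
Step 3: Compute Lagrangian.
L = 10.1189 + 1*-2.233 = 7.8859


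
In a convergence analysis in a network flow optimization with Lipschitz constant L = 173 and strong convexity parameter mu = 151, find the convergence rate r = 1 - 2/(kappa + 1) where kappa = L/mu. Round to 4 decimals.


Step 1: Compute the condition number.
kappa = L/mu = 173/151 = 1.1457
Step 2: Compute the convergence rate.
r = 1 - 2/(kappa + 1) = 1 - 2*mu/(L + mu) = (L - mu)/(L + mu) = 22/324 = 0.0679


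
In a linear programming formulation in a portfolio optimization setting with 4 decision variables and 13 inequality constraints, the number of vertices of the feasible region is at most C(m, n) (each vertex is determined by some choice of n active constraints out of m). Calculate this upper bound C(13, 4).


Each vertex corresponds to some choice of n active constraints out of m, so the number of vertices is at most C(m, n) = m! / (n!(m-n)!).
m = 13, n = 4
Numerator: 13 * 12 * 11 * 10
Denominator: 4! = 24
C(13, 4) = 715


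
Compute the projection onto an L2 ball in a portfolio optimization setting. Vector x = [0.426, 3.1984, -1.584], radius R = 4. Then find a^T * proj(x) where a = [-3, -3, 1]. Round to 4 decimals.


Step 1: Compute ||x|| (intermediates to 6 decimals).
||x|| = sqrt(0.426^2 + 3.1984^2 + (-1.584)^2) = 3.594481
Step 2: Project.
Since ||x|| <= R, proj = x (no scaling needed).
proj(x) = [0.426, 3.1984, -1.584]
Step 3: Dot product.
a^T * proj(x) = -3*0.426 - 3*3.1984 + 1*(-1.584) = -12.4572


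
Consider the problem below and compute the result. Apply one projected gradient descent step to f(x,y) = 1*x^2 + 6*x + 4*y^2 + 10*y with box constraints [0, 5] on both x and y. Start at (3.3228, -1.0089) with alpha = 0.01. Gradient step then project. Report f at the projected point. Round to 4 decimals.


Step 1: Compute gradient at (3.3228, -1.0089).
grad_x = 2*1*3.3228 + 6 = 12.6456
grad_y = 2*4*-1.0089 + 10 = 1.9288
Step 2: Gradient step.
x_raw = 3.3228 - 0.01*12.6456 = 3.1963
y_raw = -1.0089 - 0.01*1.9288 = -1.0282
Step 3: Project onto [0, 5].
x_proj = clip(3.1963) = 3.1963
y_proj = clip(-1.0282) = 0.0
Step 4: Evaluate f.
f(3.1963, 0.0) = 29.3947


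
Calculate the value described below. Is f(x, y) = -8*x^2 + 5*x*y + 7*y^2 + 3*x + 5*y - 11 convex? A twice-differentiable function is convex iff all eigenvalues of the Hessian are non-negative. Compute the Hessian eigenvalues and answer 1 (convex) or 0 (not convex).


The Hessian of f(x,y) = -8*x^2 + 5*x*y + 7*y^2 + 3*x + 5*y - 11 is:
H = [[-16, 5], [5, 14]]
Trace = -16 + 14 = -2
Determinant = -16*14 - (5)^2 = -249
Discriminant = (-2)^2 - 4*-249 = 1000.0
Eigenvalues: lambda_1 = -16.8114, lambda_2 = 14.8114
The function is not convex.

0


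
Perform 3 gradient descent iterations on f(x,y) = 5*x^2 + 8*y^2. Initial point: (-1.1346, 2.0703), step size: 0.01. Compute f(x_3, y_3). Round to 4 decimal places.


Gradient descent on f(x,y) = 5*x^2 + 8*y^2.
Starting point: (-1.1346, 2.0703), alpha = 0.01
Step 1: grad_x = 2*5*-1.1346 = -11.346, grad_y = 2*8*2.0703 = 33.1248
  x_1 = -1.1346 - 0.01*-11.346 = -1.0211
  y_1 = 2.0703 - 0.01*33.1248 = 1.7391
Step 2: grad_x = 2*5*-1.0211 = -10.2114, grad_y = 2*8*1.7391 = 27.8248
  x_2 = -1.0211 - 0.01*-10.2114 = -0.919
  y_2 = 1.7391 - 0.01*27.8248 = 1.4608
Step 3: grad_x = 2*5*-0.919 = -9.1903, grad_y = 2*8*1.4608 = 23.3729
  x_3 = -0.919 - 0.01*-9.1903 = -0.8271
  y_3 = 1.4608 - 0.01*23.3729 = 1.2271
f(-0.8271, 1.2271) = 5*(-0.8271)^2 + 8*1.2271^2 = 15.4664


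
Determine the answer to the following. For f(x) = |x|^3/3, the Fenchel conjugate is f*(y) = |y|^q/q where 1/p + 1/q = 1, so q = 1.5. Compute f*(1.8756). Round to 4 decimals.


The conjugate exponent q satisfies 1/p + 1/q = 1.
p = 3, so q = 3/(3 - 1) = 1.5
|y|^q = 1.8756^1.5 = 2.5687
f*(1.8756) = 2.5687 / 1.5 = 1.7125


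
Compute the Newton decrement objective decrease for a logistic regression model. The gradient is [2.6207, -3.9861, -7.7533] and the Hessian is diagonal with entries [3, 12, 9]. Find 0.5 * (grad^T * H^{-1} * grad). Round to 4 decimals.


Step 1: H is diagonal, so H^(-1) * g = [0.8736, -0.3322, -0.8615].
Step 2: g^T H^(-1) g = sum_i g_i^2 / H_ii
  = (2.6207)^2/3 + (-3.9861)^2/12 + (-7.7533)^2/9
  = 2.2894 + 1.3241 + 6.6793 = 10.2927
Step 3: Objective decrease = 0.5 * g^T H^(-1) g = 5.1464


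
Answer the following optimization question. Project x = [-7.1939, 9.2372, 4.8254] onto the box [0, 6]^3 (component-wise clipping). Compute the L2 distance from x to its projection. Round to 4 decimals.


Project each component onto [0, 6].
clip(-7.1939) = 0.0, clip(9.2372) = 6.0, clip(4.8254) = 4.8254
Projection = [0.0, 6.0, 4.8254]
Squared diffs: [51.7522, 10.4795, 0.0]
Distance = sqrt(62.2317) = 7.8887


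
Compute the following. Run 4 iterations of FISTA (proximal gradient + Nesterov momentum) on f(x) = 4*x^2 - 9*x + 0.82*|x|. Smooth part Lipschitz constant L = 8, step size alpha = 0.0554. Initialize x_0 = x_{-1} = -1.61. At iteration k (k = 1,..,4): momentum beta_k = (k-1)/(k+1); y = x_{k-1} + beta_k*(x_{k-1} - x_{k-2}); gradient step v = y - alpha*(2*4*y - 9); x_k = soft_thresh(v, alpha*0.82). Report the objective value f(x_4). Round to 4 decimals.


FISTA on f(x) = 4*x^2 - 9*x + 0.82*|x|
L = 8, alpha = 0.0554
Iteration 1: beta = 0.0, y = -1.61 + 0.0*(-1.61 + 1.61) = -1.61
  grad(y) = -21.88, v = y - alpha*grad = -0.3978
  prox(v) = soft_thresh(-0.3978, 0.0454) = -0.3524
Iteration 2: beta = 0.3333, y = -0.3524 + 0.3333*(-0.3524 + 1.61) = 0.0668
  grad(y) = -8.4658, v = y - alpha*grad = 0.5358
  prox(v) = soft_thresh(0.5358, 0.0454) = 0.4904
Iteration 3: beta = 0.5, y = 0.4904 + 0.5*(0.4904 + 0.3524) = 0.9117
  grad(y) = -1.7061, v = y - alpha*grad = 1.0063
  prox(v) = soft_thresh(1.0063, 0.0454) = 0.9608
Iteration 4: beta = 0.6, y = 0.9608 + 0.6*(0.9608 - 0.4904) = 1.2431
  grad(y) = 0.9449, v = y - alpha*grad = 1.1908
  prox(v) = soft_thresh(1.1908, 0.0454) = 1.1453
f(x_4) = 4*1.1453^2 - 9*1.1453 + 0.82*|1.1453| = -4.1217


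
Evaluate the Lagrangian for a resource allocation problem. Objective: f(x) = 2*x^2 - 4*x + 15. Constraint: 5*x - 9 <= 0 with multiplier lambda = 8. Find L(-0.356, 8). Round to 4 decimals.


Step 1: Evaluate f(x).
f(-0.356) = 2*(-0.356)^2 - 4*(-0.356) + 15 = 16.6775
Step 2: Evaluate g(x).
g(-0.356) = 5*-0.356 - 9 = -10.78
Step 3: Compute Lagrangian.
L = 16.6775 + 8*-10.78 = -69.5625


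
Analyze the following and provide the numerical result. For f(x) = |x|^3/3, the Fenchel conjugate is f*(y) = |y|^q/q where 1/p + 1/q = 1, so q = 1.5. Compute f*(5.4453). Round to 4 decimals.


The conjugate exponent q satisfies 1/p + 1/q = 1.
p = 3, so q = 3/(3 - 1) = 1.5
|y|^q = 5.4453^1.5 = 12.7067
f*(5.4453) = 12.7067 / 1.5 = 8.4711


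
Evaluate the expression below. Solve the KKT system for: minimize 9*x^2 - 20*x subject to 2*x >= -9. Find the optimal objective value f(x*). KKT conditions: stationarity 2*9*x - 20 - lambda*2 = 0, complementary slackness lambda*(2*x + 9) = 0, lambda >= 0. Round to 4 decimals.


Step 1: Try lambda = 0 (constraint inactive).
Stationarity: 2*9*x - 20 = 0
x* = 20/(2*9) = 10/9 = 1.1111 (rounded; the exact value 10/9 is used below)
Check constraint: 2*1.1111 = 2.2222 >= -9 -- satisfied.
Step 2: Compute optimal value.
f(x*) = 9*(10/9)^2 - 20*(10/9) = -11.1111


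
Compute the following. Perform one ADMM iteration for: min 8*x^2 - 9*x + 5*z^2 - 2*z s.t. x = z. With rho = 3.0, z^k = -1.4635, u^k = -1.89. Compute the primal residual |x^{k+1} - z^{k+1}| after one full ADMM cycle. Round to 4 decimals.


ADMM iteration with rho = 3.0, z^k = -1.4635, u^k = -1.89
Step 1: x-update.
Minimize 8*x^2 - 9*x + (3.0/2)*(x + 1.4635 - 1.89)^2
FOC: (2*8 + 3.0)*x = 9 + 3.0*(-1.4635 + 1.89)
x^{k+1} = 0.541
Step 2: z-update.
Minimize 5*z^2 - 2*z + (3.0/2)*(0.541 - z - 1.89)^2
FOC: (2*5 + 3.0)*z = 2 + 3.0*(0.541 - 1.89)
z^{k+1} = -0.1575
Step 3: u-update.
u^{k+1} = -1.89 + 0.541 + 0.1575 = -1.1915
Step 4: Primal residual = |0.541 + 0.1575| = 0.6985


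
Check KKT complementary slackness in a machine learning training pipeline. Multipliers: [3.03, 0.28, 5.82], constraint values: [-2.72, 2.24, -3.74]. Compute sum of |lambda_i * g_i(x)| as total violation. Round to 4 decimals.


KKT complementary slackness check:
lambda_1 * g_1 = 3.03 * -2.72 = -8.2416
lambda_2 * g_2 = 0.28 * 2.24 = 0.6272
lambda_3 * g_3 = 5.82 * -3.74 = -21.7668
Total violation = 8.2416 + 0.6272 + 21.7668 = 30.6356


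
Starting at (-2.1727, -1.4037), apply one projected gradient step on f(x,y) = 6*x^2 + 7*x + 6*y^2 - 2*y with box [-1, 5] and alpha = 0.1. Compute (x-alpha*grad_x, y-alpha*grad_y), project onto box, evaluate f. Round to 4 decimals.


Step 1: Compute gradient at (-2.1727, -1.4037).
grad_x = 2*6*-2.1727 + 7 = -19.0724
grad_y = 2*6*-1.4037 - 2 = -18.8444
Step 2: Gradient step.
x_raw = -2.1727 - 0.1*-19.0724 = -0.2655
y_raw = -1.4037 - 0.1*-18.8444 = 0.4807
Step 3: Project onto [-1, 5].
x_proj = clip(-0.2655) = -0.2655
y_proj = clip(0.4807) = 0.4807
Step 4: Evaluate f.
f(-0.2655, 0.4807) = -1.0102


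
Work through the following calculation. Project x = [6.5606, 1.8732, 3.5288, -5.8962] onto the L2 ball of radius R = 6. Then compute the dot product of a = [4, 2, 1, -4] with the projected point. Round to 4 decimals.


Step 1: Compute ||x|| (intermediates to 6 decimals).
||x|| = sqrt(6.5606^2 + 1.8732^2 + 3.5288^2 + (-5.8962)^2) = 9.683385
Step 2: Project.
Since ||x|| > R, scale = R/||x|| = 6/9.683385 = 0.619618, proj(x) = scale * x
proj(x) = [4.065066, 1.160668, 2.186508, -3.653392]
Step 3: Dot product.
a^T * proj(x) = 4*4.065066 + 2*1.160668 + 1*2.186508 - 4*(-3.653392) = 35.3817
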